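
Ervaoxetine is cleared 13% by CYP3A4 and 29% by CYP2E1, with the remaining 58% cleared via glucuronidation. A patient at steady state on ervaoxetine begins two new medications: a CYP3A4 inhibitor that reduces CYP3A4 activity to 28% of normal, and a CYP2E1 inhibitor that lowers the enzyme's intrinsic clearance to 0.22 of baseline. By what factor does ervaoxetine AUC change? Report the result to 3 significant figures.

1.47

CYP3A4: 0.13 × 0.28 = 0.0364
CYP2E1: 0.29 × 0.22 = 0.0638
Other: 0.58 (unchanged)
CL_new/CL_old = 0.0364 + 0.0638 + 0.58 = 0.6802.
AUC ∝ 1/CL: fold-change = 1 / 0.6802 = 1.47.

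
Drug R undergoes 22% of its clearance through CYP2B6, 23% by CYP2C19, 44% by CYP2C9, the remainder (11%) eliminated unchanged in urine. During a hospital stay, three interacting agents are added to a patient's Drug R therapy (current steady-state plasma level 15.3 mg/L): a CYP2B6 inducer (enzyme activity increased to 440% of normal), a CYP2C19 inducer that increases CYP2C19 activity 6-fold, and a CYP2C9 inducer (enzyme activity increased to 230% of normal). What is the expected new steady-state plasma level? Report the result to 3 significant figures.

The CYP2B6 pathway (22% of clearance) is boosted to 4.4× activity: 0.22 × 4.4 = 0.968.
The CYP2C19 pathway (23% of clearance) increases to 6× activity: 0.23 × 6 = 1.38.
The CYP2C9 pathway (44% of clearance) rises to 2.3× activity: 0.44 × 2.3 = 1.012.
The remaining 11% of clearance is unaffected.
CL_new/CL_old = 0.968 + 1.38 + 1.012 + 0.11 = 3.47.
Dividing the baseline by the relative clearance: 15.3 / 3.47 = 4.41 mg/L.

4.41 mg/L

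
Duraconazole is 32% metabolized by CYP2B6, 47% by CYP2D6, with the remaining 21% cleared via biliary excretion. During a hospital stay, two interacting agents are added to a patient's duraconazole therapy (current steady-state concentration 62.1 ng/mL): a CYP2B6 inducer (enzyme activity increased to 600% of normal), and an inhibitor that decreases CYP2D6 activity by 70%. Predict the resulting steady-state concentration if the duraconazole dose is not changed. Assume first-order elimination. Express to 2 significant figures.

27 ng/mL

CYP2B6: 0.32 × 6 = 1.92
CYP2D6: 0.47 × 0.3 = 0.141
Other: 0.21 (unchanged)
New clearance relative to baseline: 1.92 + 0.141 + 0.21 = 2.271.
New steady-state concentration = 62.1 / 2.271 = 27 ng/mL (concentration scales inversely with clearance).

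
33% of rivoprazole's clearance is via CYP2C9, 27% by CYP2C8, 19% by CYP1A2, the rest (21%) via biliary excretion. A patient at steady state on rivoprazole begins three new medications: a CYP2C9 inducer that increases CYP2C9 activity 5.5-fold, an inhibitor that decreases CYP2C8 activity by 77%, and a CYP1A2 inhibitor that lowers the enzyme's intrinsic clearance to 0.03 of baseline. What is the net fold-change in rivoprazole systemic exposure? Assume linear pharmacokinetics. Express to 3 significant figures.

The CYP2C9 pathway (33% of clearance) rises to 5.5× activity: 0.33 × 5.5 = 1.815.
The CYP2C8 pathway (27% of clearance) is reduced to 0.23× activity: 0.27 × 0.23 = 0.0621.
The CYP1A2 pathway (19% of clearance) is reduced to 0.03× activity: 0.19 × 0.03 = 0.0057.
Non-CYP routes (21%) are unchanged.
New clearance relative to baseline: 1.815 + 0.0621 + 0.0057 + 0.21 = 2.0928.
Because systemic exposure varies inversely with clearance, the combined effect is 1 / 2.0928 = 0.478.

0.478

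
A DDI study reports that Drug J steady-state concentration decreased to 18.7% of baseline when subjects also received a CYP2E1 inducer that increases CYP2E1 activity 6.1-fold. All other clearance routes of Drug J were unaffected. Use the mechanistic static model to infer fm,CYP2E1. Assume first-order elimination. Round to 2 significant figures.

Write x for the fraction cleared via CYP2E1. The observed steady-state concentration change means clearance rose to 1/0.187 = 5.348 of baseline.
Setting x·6.1 + (1 − x) = 5.348 and solving: x = (5.348 − 1)/(6.1 − 1) = 0.85.

0.85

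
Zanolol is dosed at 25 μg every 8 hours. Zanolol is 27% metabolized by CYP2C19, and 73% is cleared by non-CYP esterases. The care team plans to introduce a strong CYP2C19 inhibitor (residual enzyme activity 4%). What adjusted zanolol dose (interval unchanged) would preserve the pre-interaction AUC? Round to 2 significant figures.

19 μg

CYP2C19: 0.27 × 0.04 = 0.0108
Other: 0.73 (unchanged)
CL_new/CL_old = 0.0108 + 0.73 = 0.7408.
Css,avg = (dose rate)/CL, so holding Css fixed requires dose ∝ CL: 25 × 0.7408 = 19 μg.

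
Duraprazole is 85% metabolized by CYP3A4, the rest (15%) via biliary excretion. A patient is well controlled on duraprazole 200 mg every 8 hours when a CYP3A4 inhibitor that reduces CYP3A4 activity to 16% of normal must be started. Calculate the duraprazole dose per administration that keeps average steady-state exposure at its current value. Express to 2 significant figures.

57 mg

CYP3A4: 0.85 × 0.16 = 0.136
Other: 0.15 (unchanged)
New clearance relative to baseline: 0.136 + 0.15 = 0.286.
Exposure is unchanged when dose changes in proportion to clearance. New dose = 200 mg × 0.286 = 57 mg.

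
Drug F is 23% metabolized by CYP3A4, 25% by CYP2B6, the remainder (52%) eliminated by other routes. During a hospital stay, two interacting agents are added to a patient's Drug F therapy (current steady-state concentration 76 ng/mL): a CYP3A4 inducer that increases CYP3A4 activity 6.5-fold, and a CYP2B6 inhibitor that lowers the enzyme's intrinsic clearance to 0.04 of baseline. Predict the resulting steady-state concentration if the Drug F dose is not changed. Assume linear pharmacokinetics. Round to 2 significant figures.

38 ng/mL

The CYP3A4 pathway (23% of clearance) increases to 6.5× activity: 0.23 × 6.5 = 1.495.
The CYP2B6 pathway (25% of clearance) is reduced to 0.04× activity: 0.25 × 0.04 = 0.01.
Non-CYP routes (52%) are unchanged.
New clearance relative to baseline: 1.495 + 0.01 + 0.52 = 2.025.
Dividing the baseline by the relative clearance: 76 / 2.025 = 38 ng/mL.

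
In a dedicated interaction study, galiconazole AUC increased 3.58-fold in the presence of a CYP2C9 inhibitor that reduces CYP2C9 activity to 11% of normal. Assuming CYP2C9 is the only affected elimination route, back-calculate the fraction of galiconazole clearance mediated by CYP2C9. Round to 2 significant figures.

0.81

Let fm be the CYP2C9 fraction. New clearance relative to baseline = fm × 0.11 + (1 − fm).
AUC ratio = 1 / (new CL fraction), so new CL fraction = 1 / 3.58 = 0.2793.
fm × 0.11 + 1 − fm = 0.2793  ⇒  fm × (0.11 − 1) = −0.7207  ⇒  fm = 0.81.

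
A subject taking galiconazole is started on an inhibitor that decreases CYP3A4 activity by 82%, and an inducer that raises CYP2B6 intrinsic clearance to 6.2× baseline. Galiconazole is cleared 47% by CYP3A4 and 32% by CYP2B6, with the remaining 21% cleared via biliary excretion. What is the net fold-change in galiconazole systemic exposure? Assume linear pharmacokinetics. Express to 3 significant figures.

0.439

The CYP3A4 pathway (47% of clearance) drops to 0.18× activity: 0.47 × 0.18 = 0.0846.
The CYP2B6 pathway (32% of clearance) rises to 6.2× activity: 0.32 × 6.2 = 1.984.
The remaining 21% of clearance is unaffected.
Relative clearance = 0.0846 + 1.984 + 0.21 = 2.2786.
Systemic exposure ∝ 1/CL: fold-change = 1 / 2.2786 = 0.439.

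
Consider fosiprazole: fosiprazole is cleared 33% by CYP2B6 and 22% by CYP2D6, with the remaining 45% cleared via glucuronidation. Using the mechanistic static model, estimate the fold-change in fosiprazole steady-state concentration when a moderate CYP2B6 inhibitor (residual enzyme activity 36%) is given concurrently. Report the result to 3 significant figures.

1.27

CYP2B6: 0.33 × 0.36 = 0.1188
CYP2D6: 0.22 (unchanged)
Other: 0.45 (unchanged)
New clearance relative to baseline: 0.1188 + 0.22 + 0.45 = 0.7888.
Steady-state concentration is inversely proportional to clearance, so the fold-change is 1 / 0.7888 = 1.27.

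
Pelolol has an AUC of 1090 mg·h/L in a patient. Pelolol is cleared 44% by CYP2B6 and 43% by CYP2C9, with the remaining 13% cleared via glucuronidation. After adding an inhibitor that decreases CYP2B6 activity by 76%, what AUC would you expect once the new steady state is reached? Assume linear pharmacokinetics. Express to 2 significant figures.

The CYP2B6 pathway (44% of clearance) falls to 0.24× activity: 0.44 × 0.24 = 0.1056.
CYP2C9 (43%) and the residual 13% are unaffected.
CL_new/CL_old = 0.1056 + 0.43 + 0.13 = 0.6656.
AUC ∝ 1/CL, so new value = 1090 / 0.6656 = 1.6 × 10³ mg·h/L.

1.6 × 10³ mg·h/L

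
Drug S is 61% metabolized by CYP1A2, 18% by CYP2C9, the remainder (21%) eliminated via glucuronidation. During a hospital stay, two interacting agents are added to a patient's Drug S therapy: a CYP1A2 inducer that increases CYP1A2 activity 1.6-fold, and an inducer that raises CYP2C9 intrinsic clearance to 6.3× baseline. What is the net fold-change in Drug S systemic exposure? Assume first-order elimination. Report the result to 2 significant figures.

0.43

The CYP1A2 pathway (61% of clearance) rises to 1.6× activity: 0.61 × 1.6 = 0.976.
The CYP2C9 pathway (18% of clearance) is boosted to 6.3× activity: 0.18 × 6.3 = 1.134.
The remaining 21% of clearance is unaffected.
Relative clearance = 0.976 + 1.134 + 0.21 = 2.32.
Because systemic exposure varies inversely with clearance, the combined effect is 1 / 2.32 = 0.43.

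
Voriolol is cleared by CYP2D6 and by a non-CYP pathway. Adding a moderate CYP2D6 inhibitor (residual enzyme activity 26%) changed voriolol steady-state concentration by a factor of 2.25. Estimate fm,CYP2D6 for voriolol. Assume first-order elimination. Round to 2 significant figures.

0.75

Write x for the fraction cleared via CYP2D6. The observed steady-state concentration change means clearance fell to 1/2.25 = 0.4444 of baseline.
Only the CYP2D6 route changed, so 0.4444 = x·0.26 + (1 − x), giving x = 0.75.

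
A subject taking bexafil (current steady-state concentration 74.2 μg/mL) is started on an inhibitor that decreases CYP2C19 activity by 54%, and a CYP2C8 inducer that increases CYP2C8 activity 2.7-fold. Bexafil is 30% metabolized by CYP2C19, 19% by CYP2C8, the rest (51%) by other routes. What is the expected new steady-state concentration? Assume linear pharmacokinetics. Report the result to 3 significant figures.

The CYP2C19 pathway (30% of clearance) falls to 0.46× activity: 0.3 × 0.46 = 0.138.
The CYP2C8 pathway (19% of clearance) rises to 2.7× activity: 0.19 × 2.7 = 0.513.
Non-CYP routes (51%) are unchanged.
New clearance relative to baseline: 0.138 + 0.513 + 0.51 = 1.161.
New steady-state concentration = 74.2 / 1.161 = 63.9 μg/mL (concentration scales inversely with clearance).

63.9 μg/mL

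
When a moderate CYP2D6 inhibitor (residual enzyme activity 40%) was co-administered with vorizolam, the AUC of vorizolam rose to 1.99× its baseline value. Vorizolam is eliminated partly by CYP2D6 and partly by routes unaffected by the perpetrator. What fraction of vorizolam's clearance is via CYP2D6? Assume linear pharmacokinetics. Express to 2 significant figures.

CL'/CL = 1 / 1.99 = 0.5025
0.4·fm + (1 − fm) = 0.5025
fm = (0.5025 − 1) / (0.4 − 1) = 0.83

0.83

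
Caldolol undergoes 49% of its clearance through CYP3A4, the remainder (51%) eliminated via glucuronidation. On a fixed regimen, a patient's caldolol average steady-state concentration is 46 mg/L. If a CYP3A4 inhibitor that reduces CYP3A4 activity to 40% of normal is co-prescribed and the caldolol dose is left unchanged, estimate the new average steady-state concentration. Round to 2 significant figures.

65 mg/L

The CYP3A4 pathway (49% of clearance) is reduced to 0.4× activity: 0.49 × 0.4 = 0.196.
Non-CYP routes (51%) are unchanged.
CL_new/CL_old = 0.196 + 0.51 = 0.706.
Average steady-state concentration ∝ 1/CL, so new value = 46 / 0.706 = 65 mg/L.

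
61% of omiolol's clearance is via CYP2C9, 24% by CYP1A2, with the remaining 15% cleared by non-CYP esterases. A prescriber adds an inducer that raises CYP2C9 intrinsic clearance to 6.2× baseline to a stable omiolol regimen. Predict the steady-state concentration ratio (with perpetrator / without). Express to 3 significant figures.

0.240

The CYP2C9 pathway (61% of clearance) is boosted to 6.2× activity: 0.61 × 6.2 = 3.782.
CYP1A2 (24%) and the residual 15% are unaffected.
CL_new/CL_old = 3.782 + 0.24 + 0.15 = 4.172.
Since steady-state concentration ∝ 1/CL, the ratio is 1 / 4.172 = 0.240.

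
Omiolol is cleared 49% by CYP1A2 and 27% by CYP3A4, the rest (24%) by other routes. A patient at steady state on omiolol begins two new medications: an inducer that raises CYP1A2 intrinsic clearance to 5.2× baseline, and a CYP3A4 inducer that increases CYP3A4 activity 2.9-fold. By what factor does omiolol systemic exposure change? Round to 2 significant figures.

0.28

The CYP1A2 pathway (49% of clearance) increases to 5.2× activity: 0.49 × 5.2 = 2.548.
The CYP3A4 pathway (27% of clearance) increases to 2.9× activity: 0.27 × 2.9 = 0.783.
The remaining 24% of clearance is unaffected.
Relative clearance = 2.548 + 0.783 + 0.24 = 3.571.
Systemic exposure ∝ 1/CL: fold-change = 1 / 3.571 = 0.28.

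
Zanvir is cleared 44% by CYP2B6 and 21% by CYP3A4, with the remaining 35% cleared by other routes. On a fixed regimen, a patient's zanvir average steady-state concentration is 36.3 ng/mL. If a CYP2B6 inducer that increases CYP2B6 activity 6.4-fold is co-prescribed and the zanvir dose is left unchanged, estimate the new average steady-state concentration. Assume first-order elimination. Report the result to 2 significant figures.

The CYP2B6 pathway (44% of clearance) is boosted to 6.4× activity: 0.44 × 6.4 = 2.816.
CYP3A4 (21%) and the residual 35% are unaffected.
CL_new/CL_old = 2.816 + 0.21 + 0.35 = 3.376.
With dosing unchanged, average steady-state concentration scales as 1/CL: 36.3 / 3.376 = 11 ng/mL.

11 ng/mL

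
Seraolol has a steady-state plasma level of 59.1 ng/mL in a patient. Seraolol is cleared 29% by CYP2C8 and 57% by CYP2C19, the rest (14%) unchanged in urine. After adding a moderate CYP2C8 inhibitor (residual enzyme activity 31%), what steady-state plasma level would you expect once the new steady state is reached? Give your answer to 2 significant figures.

The CYP2C8 pathway (29% of clearance) drops to 0.31× activity: 0.29 × 0.31 = 0.0899.
CYP2C19 (57%) and the residual 14% are unaffected.
CL_new/CL_old = 0.0899 + 0.57 + 0.14 = 0.7999.
Steady-state plasma level ∝ 1/CL, so new value = 59.1 / 0.7999 = 74 ng/mL.

74 ng/mL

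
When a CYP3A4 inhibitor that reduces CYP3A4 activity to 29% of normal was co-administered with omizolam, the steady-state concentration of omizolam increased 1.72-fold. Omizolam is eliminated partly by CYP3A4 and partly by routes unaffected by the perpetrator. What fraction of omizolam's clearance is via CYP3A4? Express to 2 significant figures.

CL'/CL = 1 / 1.72 = 0.5814
0.29·fm + (1 − fm) = 0.5814
fm = (0.5814 − 1) / (0.29 − 1) = 0.59

0.59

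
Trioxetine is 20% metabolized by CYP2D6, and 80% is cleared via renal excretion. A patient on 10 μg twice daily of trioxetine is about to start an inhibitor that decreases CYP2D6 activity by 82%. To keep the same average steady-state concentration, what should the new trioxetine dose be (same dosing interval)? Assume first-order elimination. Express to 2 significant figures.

CYP2D6: 0.2 × 0.18 = 0.036
Other: 0.8 (unchanged)
CL_new/CL_old = 0.036 + 0.8 = 0.836.
Css,avg = (dose rate)/CL, so holding Css fixed requires dose ∝ CL: 10 × 0.836 = 8.4 μg.

8.4 μg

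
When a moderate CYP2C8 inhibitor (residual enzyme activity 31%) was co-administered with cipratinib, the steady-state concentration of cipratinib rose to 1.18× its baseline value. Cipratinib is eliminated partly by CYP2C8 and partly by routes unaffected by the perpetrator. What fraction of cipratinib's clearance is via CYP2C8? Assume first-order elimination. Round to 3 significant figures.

0.221

Let x = fm,CYP2C8. Because steady-state concentration ∝ 1/CL, relative clearance fell to 1/1.18 = 0.8475.
Only the CYP2C8 route changed, so 0.8475 = x·0.31 + (1 − x), giving x = 0.221.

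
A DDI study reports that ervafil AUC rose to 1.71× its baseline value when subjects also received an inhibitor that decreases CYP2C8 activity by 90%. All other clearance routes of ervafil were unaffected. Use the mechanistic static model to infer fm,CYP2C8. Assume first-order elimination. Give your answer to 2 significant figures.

Call the CYP2C8 fraction fm. After the interaction, CL_new/CL_old = fm × 0.1 + (1 − fm).
AUC ratio = 1 / (new CL fraction), so new CL fraction = 1 / 1.71 = 0.5848.
fm × 0.1 + 1 − fm = 0.5848  ⇒  fm × (0.1 − 1) = −0.4152  ⇒  fm = 0.46.

0.46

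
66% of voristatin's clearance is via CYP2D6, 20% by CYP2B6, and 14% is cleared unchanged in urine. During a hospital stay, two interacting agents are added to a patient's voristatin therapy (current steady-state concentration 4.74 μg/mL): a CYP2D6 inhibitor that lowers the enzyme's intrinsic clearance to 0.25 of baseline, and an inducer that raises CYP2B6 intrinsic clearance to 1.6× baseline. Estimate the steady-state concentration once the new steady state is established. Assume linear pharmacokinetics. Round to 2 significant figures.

7.6 μg/mL

CYP2D6: 0.66 × 0.25 = 0.165
CYP2B6: 0.2 × 1.6 = 0.32
Other: 0.14 (unchanged)
New clearance relative to baseline: 0.165 + 0.32 + 0.14 = 0.625.
New steady-state concentration = 4.74 / 0.625 = 7.6 μg/mL (concentration scales inversely with clearance).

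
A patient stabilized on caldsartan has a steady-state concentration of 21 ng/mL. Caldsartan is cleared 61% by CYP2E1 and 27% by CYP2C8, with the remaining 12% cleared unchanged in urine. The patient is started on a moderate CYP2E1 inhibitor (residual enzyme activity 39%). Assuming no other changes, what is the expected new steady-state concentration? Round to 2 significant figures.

CYP2E1: 0.61 × 0.39 = 0.2379
CYP2C8: 0.27 (unchanged)
Other: 0.12 (unchanged)
New clearance relative to baseline: 0.2379 + 0.27 + 0.12 = 0.6279.
New steady-state concentration = baseline ÷ relative clearance = 21 / 0.6279 = 33 ng/mL.

33 ng/mL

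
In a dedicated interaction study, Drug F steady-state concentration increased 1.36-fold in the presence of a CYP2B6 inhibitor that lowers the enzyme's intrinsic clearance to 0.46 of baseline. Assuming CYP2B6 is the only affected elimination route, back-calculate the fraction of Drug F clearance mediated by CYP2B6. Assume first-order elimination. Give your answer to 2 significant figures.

Call the CYP2B6 fraction fm. After the interaction, CL_new/CL_old = fm × 0.46 + (1 − fm).
Steady-state concentration ratio = 1 / (new CL fraction), so new CL fraction = 1 / 1.36 = 0.7353.
fm × 0.46 + 1 − fm = 0.7353  ⇒  fm × (0.46 − 1) = −0.2647  ⇒  fm = 0.49.

0.49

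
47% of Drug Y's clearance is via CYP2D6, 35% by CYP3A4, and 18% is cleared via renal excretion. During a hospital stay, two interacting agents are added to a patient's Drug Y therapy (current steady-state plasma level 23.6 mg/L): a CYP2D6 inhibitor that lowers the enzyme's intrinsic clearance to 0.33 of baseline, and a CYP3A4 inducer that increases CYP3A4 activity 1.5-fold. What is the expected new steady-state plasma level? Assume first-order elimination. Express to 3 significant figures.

The CYP2D6 pathway (47% of clearance) drops to 0.33× activity: 0.47 × 0.33 = 0.1551.
The CYP3A4 pathway (35% of clearance) rises to 1.5× activity: 0.35 × 1.5 = 0.525.
Non-CYP routes (18%) are unchanged.
CL_new/CL_old = 0.1551 + 0.525 + 0.18 = 0.8601.
New steady-state plasma level = 23.6 / 0.8601 = 27.4 mg/L (concentration scales inversely with clearance).

27.4 mg/L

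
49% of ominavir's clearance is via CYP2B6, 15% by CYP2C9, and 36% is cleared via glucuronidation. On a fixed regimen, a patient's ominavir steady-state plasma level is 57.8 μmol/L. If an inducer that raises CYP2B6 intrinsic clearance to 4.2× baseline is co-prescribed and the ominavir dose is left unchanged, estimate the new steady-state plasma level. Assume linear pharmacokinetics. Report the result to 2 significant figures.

23 μmol/L

The CYP2B6 pathway (49% of clearance) rises to 4.2× activity: 0.49 × 4.2 = 2.058.
CYP2C9 (15%) and the residual 36% are unaffected.
New clearance relative to baseline: 2.058 + 0.15 + 0.36 = 2.568.
With dosing unchanged, steady-state plasma level scales as 1/CL: 57.8 / 2.568 = 23 μmol/L.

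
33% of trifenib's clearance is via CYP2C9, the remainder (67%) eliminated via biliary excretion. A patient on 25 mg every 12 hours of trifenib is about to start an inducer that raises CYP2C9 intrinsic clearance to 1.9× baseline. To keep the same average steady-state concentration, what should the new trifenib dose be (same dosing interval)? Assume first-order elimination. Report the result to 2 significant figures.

32 mg

The CYP2C9 pathway (33% of clearance) is boosted to 1.9× activity: 0.33 × 1.9 = 0.627.
The remaining 67% of clearance is unaffected.
New clearance relative to baseline: 0.627 + 0.67 = 1.297.
To maintain the same steady-state level, dose must scale with clearance: new dose = 25 × 1.297 = 32 mg.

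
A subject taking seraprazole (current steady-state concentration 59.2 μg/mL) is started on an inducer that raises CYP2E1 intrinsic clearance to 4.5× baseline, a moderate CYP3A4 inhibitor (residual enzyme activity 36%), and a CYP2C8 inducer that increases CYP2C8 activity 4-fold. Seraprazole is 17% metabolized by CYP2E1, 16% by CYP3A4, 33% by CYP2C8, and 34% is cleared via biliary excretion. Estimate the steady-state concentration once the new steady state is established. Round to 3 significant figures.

23.8 μg/mL

The CYP2E1 pathway (17% of clearance) is boosted to 4.5× activity: 0.17 × 4.5 = 0.765.
The CYP3A4 pathway (16% of clearance) drops to 0.36× activity: 0.16 × 0.36 = 0.0576.
The CYP2C8 pathway (33% of clearance) increases to 4× activity: 0.33 × 4 = 1.32.
Non-CYP routes (34%) are unchanged.
Relative clearance = 0.765 + 0.0576 + 1.32 + 0.34 = 2.4826.
Dividing the baseline by the relative clearance: 59.2 / 2.4826 = 23.8 μg/mL.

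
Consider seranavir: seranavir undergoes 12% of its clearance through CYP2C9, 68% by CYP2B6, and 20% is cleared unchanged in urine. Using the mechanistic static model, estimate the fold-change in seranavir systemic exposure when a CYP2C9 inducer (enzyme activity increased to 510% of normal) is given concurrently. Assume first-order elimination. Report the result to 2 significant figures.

The CYP2C9 pathway (12% of clearance) is boosted to 5.1× activity: 0.12 × 5.1 = 0.612.
CYP2B6 (68%) and the residual 20% are unaffected.
Relative clearance = 0.612 + 0.68 + 0.2 = 1.492.
Systemic exposure is inversely proportional to clearance, so the fold-change is 1 / 1.492 = 0.67.

0.67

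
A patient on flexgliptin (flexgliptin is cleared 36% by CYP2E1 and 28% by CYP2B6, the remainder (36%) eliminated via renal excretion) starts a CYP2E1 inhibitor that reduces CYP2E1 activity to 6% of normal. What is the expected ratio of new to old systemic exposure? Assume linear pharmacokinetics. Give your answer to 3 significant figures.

CYP2E1: 0.36 × 0.06 = 0.0216
CYP2B6: 0.28 (unchanged)
Other: 0.36 (unchanged)
CL_new/CL_old = 0.0216 + 0.28 + 0.36 = 0.6616.
Systemic exposure ratio = CL_old/CL_new = 1 / 0.6616 = 1.51.

1.51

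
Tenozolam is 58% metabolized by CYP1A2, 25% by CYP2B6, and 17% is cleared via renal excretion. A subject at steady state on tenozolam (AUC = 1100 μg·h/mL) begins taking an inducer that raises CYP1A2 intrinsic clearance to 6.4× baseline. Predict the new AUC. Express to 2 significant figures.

CYP1A2: 0.58 × 6.4 = 3.712
CYP2B6: 0.25 (unchanged)
Other: 0.17 (unchanged)
New clearance relative to baseline: 3.712 + 0.25 + 0.17 = 4.132.
AUC ∝ 1/CL, so new value = 1100 / 4.132 = 2.7 × 10² μg·h/mL.

2.7 × 10² μg·h/mL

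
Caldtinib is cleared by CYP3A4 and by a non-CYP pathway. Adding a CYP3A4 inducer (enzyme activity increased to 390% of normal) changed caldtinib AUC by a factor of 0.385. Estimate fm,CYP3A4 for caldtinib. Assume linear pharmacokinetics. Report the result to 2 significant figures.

CL'/CL = 1 / 0.385 = 2.597
3.9·fm + (1 − fm) = 2.597
fm = (2.597 − 1) / (3.9 − 1) = 0.55

0.55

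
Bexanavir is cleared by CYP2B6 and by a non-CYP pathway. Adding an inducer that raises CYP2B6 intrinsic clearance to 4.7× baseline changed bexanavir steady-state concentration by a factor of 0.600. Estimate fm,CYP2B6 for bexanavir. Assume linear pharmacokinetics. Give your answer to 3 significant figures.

Let x = fm,CYP2B6. Because steady-state concentration ∝ 1/CL, relative clearance rose to 1/0.600 = 1.667.
Setting x·4.7 + (1 − x) = 1.667 and solving: x = (1.667 − 1)/(4.7 − 1) = 0.180.

0.180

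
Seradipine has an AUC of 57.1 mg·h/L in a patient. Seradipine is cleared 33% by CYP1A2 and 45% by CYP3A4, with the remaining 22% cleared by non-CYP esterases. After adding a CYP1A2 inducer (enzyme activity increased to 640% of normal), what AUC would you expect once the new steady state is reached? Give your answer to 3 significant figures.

20.5 mg·h/L

The CYP1A2 pathway (33% of clearance) is boosted to 6.4× activity: 0.33 × 6.4 = 2.112.
CYP3A4 (45%) and the residual 22% are unaffected.
New clearance relative to baseline: 2.112 + 0.45 + 0.22 = 2.782.
AUC ∝ 1/CL, so new value = 57.1 / 2.782 = 20.5 mg·h/L.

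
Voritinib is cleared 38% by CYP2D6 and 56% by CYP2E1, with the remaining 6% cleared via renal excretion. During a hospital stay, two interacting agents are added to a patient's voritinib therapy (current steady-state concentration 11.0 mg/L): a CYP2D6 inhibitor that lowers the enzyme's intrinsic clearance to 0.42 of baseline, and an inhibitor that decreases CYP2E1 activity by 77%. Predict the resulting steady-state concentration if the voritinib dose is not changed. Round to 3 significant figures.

The CYP2D6 pathway (38% of clearance) falls to 0.42× activity: 0.38 × 0.42 = 0.1596.
The CYP2E1 pathway (56% of clearance) drops to 0.23× activity: 0.56 × 0.23 = 0.1288.
Non-CYP routes (6%) are unchanged.
CL_new/CL_old = 0.1596 + 0.1288 + 0.06 = 0.3484.
Dividing the baseline by the relative clearance: 11.0 / 0.3484 = 31.6 mg/L.

31.6 mg/L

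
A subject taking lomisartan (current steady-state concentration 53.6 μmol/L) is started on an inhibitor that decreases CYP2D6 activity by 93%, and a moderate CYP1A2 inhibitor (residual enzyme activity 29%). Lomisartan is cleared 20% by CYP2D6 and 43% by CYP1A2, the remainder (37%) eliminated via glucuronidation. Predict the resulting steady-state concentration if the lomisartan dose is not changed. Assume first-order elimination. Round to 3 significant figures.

105 μmol/L

The CYP2D6 pathway (20% of clearance) drops to 0.07× activity: 0.2 × 0.07 = 0.014.
The CYP1A2 pathway (43% of clearance) is reduced to 0.29× activity: 0.43 × 0.29 = 0.1247.
Non-CYP routes (37%) are unchanged.
New clearance relative to baseline: 0.014 + 0.1247 + 0.37 = 0.5087.
Steady-state concentration ∝ 1/CL: new value = 53.6 / 0.5087 = 105 μmol/L.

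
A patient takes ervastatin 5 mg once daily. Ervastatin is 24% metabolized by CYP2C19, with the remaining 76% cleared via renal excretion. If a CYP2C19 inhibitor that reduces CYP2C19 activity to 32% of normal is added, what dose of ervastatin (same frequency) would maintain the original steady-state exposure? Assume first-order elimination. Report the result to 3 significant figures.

CYP2C19: 0.24 × 0.32 = 0.0768
Other: 0.76 (unchanged)
New clearance relative to baseline: 0.0768 + 0.76 = 0.8368.
Exposure is unchanged when dose changes in proportion to clearance. New dose = 5 mg × 0.8368 = 4.18 mg.

4.18 mg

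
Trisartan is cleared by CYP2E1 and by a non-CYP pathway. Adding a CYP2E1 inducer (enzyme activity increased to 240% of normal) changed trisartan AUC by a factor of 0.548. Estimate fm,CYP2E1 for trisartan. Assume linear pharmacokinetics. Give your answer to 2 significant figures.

0.59

CL'/CL = 1 / 0.548 = 1.825
2.4·fm + (1 − fm) = 1.825
fm = (1.825 − 1) / (2.4 − 1) = 0.59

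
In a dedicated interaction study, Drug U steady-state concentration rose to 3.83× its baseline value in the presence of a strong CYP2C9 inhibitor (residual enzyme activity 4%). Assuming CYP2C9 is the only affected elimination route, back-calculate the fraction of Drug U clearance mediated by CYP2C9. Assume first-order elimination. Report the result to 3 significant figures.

Let fm be the CYP2C9 fraction. New clearance relative to baseline = fm × 0.04 + (1 − fm).
Steady-state concentration ratio = 1 / (new CL fraction), so new CL fraction = 1 / 3.83 = 0.2611.
fm × 0.04 + 1 − fm = 0.2611  ⇒  fm × (0.04 − 1) = −0.7389  ⇒  fm = 0.770.

0.770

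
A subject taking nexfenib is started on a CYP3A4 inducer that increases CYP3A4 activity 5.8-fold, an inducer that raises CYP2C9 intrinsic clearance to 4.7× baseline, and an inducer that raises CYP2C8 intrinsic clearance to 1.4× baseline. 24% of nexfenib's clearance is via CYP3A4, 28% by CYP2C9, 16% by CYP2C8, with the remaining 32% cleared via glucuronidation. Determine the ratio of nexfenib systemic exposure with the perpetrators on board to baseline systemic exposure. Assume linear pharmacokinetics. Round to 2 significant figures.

The CYP3A4 pathway (24% of clearance) rises to 5.8× activity: 0.24 × 5.8 = 1.392.
The CYP2C9 pathway (28% of clearance) increases to 4.7× activity: 0.28 × 4.7 = 1.316.
The CYP2C8 pathway (16% of clearance) rises to 1.4× activity: 0.16 × 1.4 = 0.224.
Non-CYP routes (32%) are unchanged.
New clearance relative to baseline: 1.392 + 1.316 + 0.224 + 0.32 = 3.252.
Systemic exposure ∝ 1/CL: fold-change = 1 / 3.252 = 0.31.

0.31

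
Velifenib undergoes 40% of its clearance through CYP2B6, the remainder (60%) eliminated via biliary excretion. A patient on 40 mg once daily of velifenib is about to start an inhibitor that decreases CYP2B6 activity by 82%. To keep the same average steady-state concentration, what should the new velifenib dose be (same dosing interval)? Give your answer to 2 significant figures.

The CYP2B6 pathway (40% of clearance) drops to 0.18× activity: 0.4 × 0.18 = 0.072.
Non-CYP routes (60%) are unchanged.
New clearance relative to baseline: 0.072 + 0.6 = 0.672.
Exposure is unchanged when dose changes in proportion to clearance. New dose = 40 mg × 0.672 = 27 mg.

27 mg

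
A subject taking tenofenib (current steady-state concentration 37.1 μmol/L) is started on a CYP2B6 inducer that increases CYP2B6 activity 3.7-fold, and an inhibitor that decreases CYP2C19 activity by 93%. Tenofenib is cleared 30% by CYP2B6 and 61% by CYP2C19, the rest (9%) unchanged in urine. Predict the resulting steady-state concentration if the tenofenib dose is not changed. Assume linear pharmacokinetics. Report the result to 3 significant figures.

The CYP2B6 pathway (30% of clearance) increases to 3.7× activity: 0.3 × 3.7 = 1.11.
The CYP2C19 pathway (61% of clearance) falls to 0.07× activity: 0.61 × 0.07 = 0.0427.
Non-CYP routes (9%) are unchanged.
New clearance relative to baseline: 1.11 + 0.0427 + 0.09 = 1.2427.
Dividing the baseline by the relative clearance: 37.1 / 1.2427 = 29.9 μmol/L.

29.9 μmol/L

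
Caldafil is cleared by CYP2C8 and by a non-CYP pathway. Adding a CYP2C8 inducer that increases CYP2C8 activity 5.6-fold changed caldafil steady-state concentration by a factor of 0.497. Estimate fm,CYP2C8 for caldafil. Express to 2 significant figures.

0.22

CL'/CL = 1 / 0.497 = 2.012
5.6·fm + (1 − fm) = 2.012
fm = (2.012 − 1) / (5.6 − 1) = 0.22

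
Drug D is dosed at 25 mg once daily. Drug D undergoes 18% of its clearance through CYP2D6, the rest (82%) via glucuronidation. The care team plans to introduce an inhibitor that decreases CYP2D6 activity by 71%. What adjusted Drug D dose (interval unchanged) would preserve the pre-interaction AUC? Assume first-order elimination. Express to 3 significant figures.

CYP2D6: 0.18 × 0.29 = 0.0522
Other: 0.82 (unchanged)
Relative clearance = 0.0522 + 0.82 = 0.8722.
Css,avg = (dose rate)/CL, so holding Css fixed requires dose ∝ CL: 25 × 0.8722 = 21.8 mg.

21.8 mg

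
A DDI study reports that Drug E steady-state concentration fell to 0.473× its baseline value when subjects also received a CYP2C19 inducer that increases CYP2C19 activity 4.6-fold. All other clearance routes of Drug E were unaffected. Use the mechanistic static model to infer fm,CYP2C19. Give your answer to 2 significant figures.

CL'/CL = 1 / 0.473 = 2.114
4.6·fm + (1 − fm) = 2.114
fm = (2.114 − 1) / (4.6 − 1) = 0.31

0.31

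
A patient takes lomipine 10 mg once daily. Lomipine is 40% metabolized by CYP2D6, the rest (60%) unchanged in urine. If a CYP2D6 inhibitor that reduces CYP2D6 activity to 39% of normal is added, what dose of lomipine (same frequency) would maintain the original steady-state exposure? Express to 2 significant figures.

7.6 mg

The CYP2D6 pathway (40% of clearance) is reduced to 0.39× activity: 0.4 × 0.39 = 0.156.
Non-CYP routes (60%) are unchanged.
New clearance relative to baseline: 0.156 + 0.6 = 0.756.
Exposure is unchanged when dose changes in proportion to clearance. New dose = 10 mg × 0.756 = 7.6 mg.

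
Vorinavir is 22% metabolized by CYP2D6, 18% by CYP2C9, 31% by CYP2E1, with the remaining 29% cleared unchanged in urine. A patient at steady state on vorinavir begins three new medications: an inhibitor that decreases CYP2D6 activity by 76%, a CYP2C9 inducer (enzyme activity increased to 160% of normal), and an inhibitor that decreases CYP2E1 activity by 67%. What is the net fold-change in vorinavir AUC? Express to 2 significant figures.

1.4

The CYP2D6 pathway (22% of clearance) drops to 0.24× activity: 0.22 × 0.24 = 0.0528.
The CYP2C9 pathway (18% of clearance) increases to 1.6× activity: 0.18 × 1.6 = 0.288.
The CYP2E1 pathway (31% of clearance) is reduced to 0.33× activity: 0.31 × 0.33 = 0.1023.
The remaining 29% of clearance is unaffected.
CL_new/CL_old = 0.0528 + 0.288 + 0.1023 + 0.29 = 0.7331.
Net AUC ratio = 1 / 0.7331 = 1.4.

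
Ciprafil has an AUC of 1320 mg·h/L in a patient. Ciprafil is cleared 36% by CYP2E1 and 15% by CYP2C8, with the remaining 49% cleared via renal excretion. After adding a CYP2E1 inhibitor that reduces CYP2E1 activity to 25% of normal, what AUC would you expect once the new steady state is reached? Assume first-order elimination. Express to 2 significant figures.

1.8 × 10³ mg·h/L

CYP2E1: 0.36 × 0.25 = 0.09
CYP2C8: 0.15 (unchanged)
Other: 0.49 (unchanged)
Relative clearance = 0.09 + 0.15 + 0.49 = 0.73.
AUC ∝ 1/CL, so new value = 1320 / 0.73 = 1.8 × 10³ mg·h/L.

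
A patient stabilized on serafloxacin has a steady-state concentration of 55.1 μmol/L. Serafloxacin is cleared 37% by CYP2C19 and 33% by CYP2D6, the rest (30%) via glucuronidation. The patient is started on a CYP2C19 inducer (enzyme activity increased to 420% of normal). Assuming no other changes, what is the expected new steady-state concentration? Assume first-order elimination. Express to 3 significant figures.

The CYP2C19 pathway (37% of clearance) increases to 4.2× activity: 0.37 × 4.2 = 1.554.
CYP2D6 (33%) and the residual 30% are unaffected.
CL_new/CL_old = 1.554 + 0.33 + 0.3 = 2.184.
New steady-state concentration = baseline ÷ relative clearance = 55.1 / 2.184 = 25.2 μmol/L.

25.2 μmol/L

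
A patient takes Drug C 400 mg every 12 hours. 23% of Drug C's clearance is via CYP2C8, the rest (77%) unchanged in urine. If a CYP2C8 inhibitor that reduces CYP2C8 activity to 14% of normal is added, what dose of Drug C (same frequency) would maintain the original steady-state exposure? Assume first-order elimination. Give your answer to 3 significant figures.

CYP2C8: 0.23 × 0.14 = 0.0322
Other: 0.77 (unchanged)
New clearance relative to baseline: 0.0322 + 0.77 = 0.8022.
Exposure is unchanged when dose changes in proportion to clearance. New dose = 400 mg × 0.8022 = 321 mg.

321 mg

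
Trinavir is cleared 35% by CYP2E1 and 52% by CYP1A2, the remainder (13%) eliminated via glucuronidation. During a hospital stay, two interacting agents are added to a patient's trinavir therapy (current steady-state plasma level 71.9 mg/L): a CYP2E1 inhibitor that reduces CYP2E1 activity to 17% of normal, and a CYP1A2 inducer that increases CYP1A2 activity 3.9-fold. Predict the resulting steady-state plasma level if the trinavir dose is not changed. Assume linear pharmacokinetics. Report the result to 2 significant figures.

32 mg/L

CYP2E1: 0.35 × 0.17 = 0.0595
CYP1A2: 0.52 × 3.9 = 2.028
Other: 0.13 (unchanged)
New clearance relative to baseline: 0.0595 + 2.028 + 0.13 = 2.2175.
Dividing the baseline by the relative clearance: 71.9 / 2.2175 = 32 mg/L.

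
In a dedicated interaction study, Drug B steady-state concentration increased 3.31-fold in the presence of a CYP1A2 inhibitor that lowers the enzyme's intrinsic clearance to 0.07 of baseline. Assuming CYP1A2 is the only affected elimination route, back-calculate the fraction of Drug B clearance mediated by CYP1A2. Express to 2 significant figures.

0.75

Call the CYP1A2 fraction fm. After the interaction, CL_new/CL_old = fm × 0.07 + (1 − fm).
Steady-state concentration ratio = 1 / (new CL fraction), so new CL fraction = 1 / 3.31 = 0.3021.
fm × 0.07 + 1 − fm = 0.3021  ⇒  fm × (0.07 − 1) = −0.6979  ⇒  fm = 0.75.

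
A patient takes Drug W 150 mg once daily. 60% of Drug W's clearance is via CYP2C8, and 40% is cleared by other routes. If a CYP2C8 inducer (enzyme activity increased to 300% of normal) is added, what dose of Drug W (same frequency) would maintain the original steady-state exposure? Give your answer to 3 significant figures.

The CYP2C8 pathway (60% of clearance) increases to 3× activity: 0.6 × 3 = 1.8.
Non-CYP routes (40%) are unchanged.
CL_new/CL_old = 1.8 + 0.4 = 2.2.
Exposure is unchanged when dose changes in proportion to clearance. New dose = 150 mg × 2.2 = 330 mg.

330 mg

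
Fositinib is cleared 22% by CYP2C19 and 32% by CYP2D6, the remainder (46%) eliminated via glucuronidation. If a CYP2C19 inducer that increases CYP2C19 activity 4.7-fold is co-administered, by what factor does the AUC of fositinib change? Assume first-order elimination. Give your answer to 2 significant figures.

0.55

The CYP2C19 pathway (22% of clearance) increases to 4.7× activity: 0.22 × 4.7 = 1.034.
CYP2D6 (32%) and the residual 46% are unaffected.
New clearance relative to baseline: 1.034 + 0.32 + 0.46 = 1.814.
AUC is inversely proportional to clearance, so the fold-change is 1 / 1.814 = 0.55.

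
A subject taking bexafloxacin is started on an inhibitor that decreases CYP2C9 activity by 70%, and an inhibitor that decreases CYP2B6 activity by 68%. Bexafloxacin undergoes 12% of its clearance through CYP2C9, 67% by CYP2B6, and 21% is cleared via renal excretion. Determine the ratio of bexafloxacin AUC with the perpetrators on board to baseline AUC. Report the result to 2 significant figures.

The CYP2C9 pathway (12% of clearance) is reduced to 0.3× activity: 0.12 × 0.3 = 0.036.
The CYP2B6 pathway (67% of clearance) falls to 0.32× activity: 0.67 × 0.32 = 0.2144.
Non-CYP routes (21%) are unchanged.
Relative clearance = 0.036 + 0.2144 + 0.21 = 0.4604.
AUC ∝ 1/CL: fold-change = 1 / 0.4604 = 2.2.

2.2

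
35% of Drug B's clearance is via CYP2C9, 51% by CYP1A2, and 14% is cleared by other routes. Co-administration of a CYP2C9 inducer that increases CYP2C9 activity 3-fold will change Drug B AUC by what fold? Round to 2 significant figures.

The CYP2C9 pathway (35% of clearance) rises to 3× activity: 0.35 × 3 = 1.05.
CYP1A2 (51%) and the residual 14% are unaffected.
CL_new/CL_old = 1.05 + 0.51 + 0.14 = 1.7.
AUC is inversely proportional to clearance, so the fold-change is 1 / 1.7 = 0.59.

0.59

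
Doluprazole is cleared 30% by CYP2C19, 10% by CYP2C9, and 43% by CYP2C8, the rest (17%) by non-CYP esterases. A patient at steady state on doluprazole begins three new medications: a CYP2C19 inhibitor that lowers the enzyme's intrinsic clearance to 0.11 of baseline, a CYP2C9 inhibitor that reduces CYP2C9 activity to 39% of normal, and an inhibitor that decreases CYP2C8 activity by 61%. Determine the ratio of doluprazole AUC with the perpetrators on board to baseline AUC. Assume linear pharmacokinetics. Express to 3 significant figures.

The CYP2C19 pathway (30% of clearance) drops to 0.11× activity: 0.3 × 0.11 = 0.033.
The CYP2C9 pathway (10% of clearance) drops to 0.39× activity: 0.1 × 0.39 = 0.039.
The CYP2C8 pathway (43% of clearance) is reduced to 0.39× activity: 0.43 × 0.39 = 0.1677.
Non-CYP routes (17%) are unchanged.
Relative clearance = 0.033 + 0.039 + 0.1677 + 0.17 = 0.4097.
AUC ∝ 1/CL: fold-change = 1 / 0.4097 = 2.44.

2.44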